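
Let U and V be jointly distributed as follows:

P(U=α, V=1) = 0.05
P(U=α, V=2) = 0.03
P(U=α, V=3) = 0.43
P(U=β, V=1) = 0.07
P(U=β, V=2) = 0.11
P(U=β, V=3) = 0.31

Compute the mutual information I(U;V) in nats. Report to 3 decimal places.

0.036 nats

Marginals: p(U) = (0.5100, 0.4900), p(V) = (0.1200, 0.1400, 0.7400).
I(U;V) = Σ p(x,y)·ln[p(x,y)/(p(x)p(y))].
  (α,1): 0.05·ln(0.8170) = -0.0101
  (α,2): 0.03·ln(0.4202) = -0.0260
  (α,3): 0.43·ln(1.1394) = 0.0561
  (β,1): 0.07·ln(1.1905) = 0.0122
  (β,2): 0.11·ln(1.6035) = 0.0519
  (β,3): 0.31·ln(0.8549) = -0.0486
Sum = 0.036 nats.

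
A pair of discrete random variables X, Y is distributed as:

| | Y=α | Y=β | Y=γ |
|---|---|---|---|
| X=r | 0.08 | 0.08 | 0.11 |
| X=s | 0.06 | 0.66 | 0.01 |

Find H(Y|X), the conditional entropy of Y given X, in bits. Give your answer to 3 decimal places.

Chain rule: H(Y|X) = H(X,Y) − H(X).
Marginals: p(X) = (0.2700, 0.7300), p(Y) = (0.1400, 0.7400, 0.1200).
H(X,Y) = 1.6389 bits; H(X) = 0.8415 bits.
H(Y|X) = 1.6389 − 0.8415 = 0.797 bits.

0.797 bits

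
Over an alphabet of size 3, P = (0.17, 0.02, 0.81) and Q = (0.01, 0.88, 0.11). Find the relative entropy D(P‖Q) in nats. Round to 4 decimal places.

2.0232 nats

D(P‖Q) = Σ p·ln(p/q).
  0.17·ln(0.17/0.01) = 0.48165
  0.02·ln(0.02/0.88) = -0.07568
  0.81·ln(0.81/0.11) = 1.61721
D(P‖Q) = 2.0232 nats.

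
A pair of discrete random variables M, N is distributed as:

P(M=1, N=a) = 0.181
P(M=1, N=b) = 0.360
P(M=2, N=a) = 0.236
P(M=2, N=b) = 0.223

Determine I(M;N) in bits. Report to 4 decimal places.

0.0238 bits

Marginals: p(M) = (0.5410, 0.4590), p(N) = (0.4170, 0.5830).
I(M;N) = H(M) + H(N) − H(M,N).
H(M) = 0.9951, H(N) = 0.9800, H(M,N) = 1.9513.
I(M;N) = 0.9951 + 0.9800 − 1.9513 = 0.0238 bits.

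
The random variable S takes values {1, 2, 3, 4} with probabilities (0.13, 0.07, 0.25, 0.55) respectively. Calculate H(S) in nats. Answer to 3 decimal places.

H(S) = −Σ p·ln p.
  −(0.13)·ln(0.13) = 0.2652
  −(0.07)·ln(0.07) = 0.1861
  −(0.25)·ln(0.25) = 0.3466
  −(0.55)·ln(0.55) = 0.3288
Sum: 0.2652 + 0.1861 + 0.3466 + 0.3288 = 1.127 nats.

1.127 nats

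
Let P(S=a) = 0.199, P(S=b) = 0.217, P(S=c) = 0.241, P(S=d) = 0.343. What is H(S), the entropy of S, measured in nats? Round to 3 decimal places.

H(S) = −Σ p·ln p.
  −(0.199)·ln(0.199) = 0.3213
  −(0.217)·ln(0.217) = 0.3315
  −(0.241)·ln(0.241) = 0.3429
  −(0.343)·ln(0.343) = 0.3670
Sum: 0.3213 + 0.3315 + 0.3429 + 0.3670 = 1.363 nats.

1.363 nats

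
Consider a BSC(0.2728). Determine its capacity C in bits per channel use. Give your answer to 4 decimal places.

Binary symmetric channel: C = 1 − h₂(ε) where h₂ is the binary entropy function.
h₂(0.2728) = −0.2728·log₂0.2728 − 0.7272·log₂0.7272 = 0.8455.
C = 1 − 0.8455 = 0.1545 bits per channel use.

0.1545 bits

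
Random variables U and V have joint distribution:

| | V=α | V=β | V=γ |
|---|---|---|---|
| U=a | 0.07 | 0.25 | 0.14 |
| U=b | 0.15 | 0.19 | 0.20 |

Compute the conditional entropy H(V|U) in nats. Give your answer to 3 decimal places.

Chain rule: H(V|U) = H(U,V) − H(U).
Marginals: p(U) = (0.4600, 0.5400), p(V) = (0.2200, 0.4400, 0.3400).
H(U,V) = 1.7300 nats; H(U) = 0.6899 nats.
H(V|U) = 1.7300 − 0.6899 = 1.040 nats.

1.040 nats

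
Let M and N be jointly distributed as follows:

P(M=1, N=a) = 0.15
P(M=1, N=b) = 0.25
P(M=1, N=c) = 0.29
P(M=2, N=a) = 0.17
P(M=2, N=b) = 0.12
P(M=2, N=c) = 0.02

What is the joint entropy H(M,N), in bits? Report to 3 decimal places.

2.343 bits

H(M,N) = −Σ p(x,y)·log₂ p(x,y) over all 6 cells.
  cell (1,a): −0.15·log₂0.15 = 0.4105
  cell (1,b): −0.25·log₂0.25 = 0.5000
  cell (1,c): −0.29·log₂0.29 = 0.5179
  cell (2,a): −0.17·log₂0.17 = 0.4346
  cell (2,b): −0.12·log₂0.12 = 0.3671
  cell (2,c): −0.02·log₂0.02 = 0.1129
Sum = 2.343 bits.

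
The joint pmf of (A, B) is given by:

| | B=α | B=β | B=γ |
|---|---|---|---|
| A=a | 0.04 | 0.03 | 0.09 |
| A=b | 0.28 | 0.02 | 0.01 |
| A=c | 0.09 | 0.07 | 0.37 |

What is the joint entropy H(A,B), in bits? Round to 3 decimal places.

2.456 bits

H(A,B) = −Σ p(x,y)·log₂ p(x,y) over all 9 cells.
  cell (a,α): −0.04·log₂0.04 = 0.1858
  cell (a,β): −0.03·log₂0.03 = 0.1518
  cell (a,γ): −0.09·log₂0.09 = 0.3127
  cell (b,α): −0.28·log₂0.28 = 0.5142
  cell (b,β): −0.02·log₂0.02 = 0.1129
  cell (b,γ): −0.01·log₂0.01 = 0.0664
  cell (c,α): −0.09·log₂0.09 = 0.3127
  cell (c,β): −0.07·log₂0.07 = 0.2686
  cell (c,γ): −0.37·log₂0.37 = 0.5307
Sum = 2.456 bits.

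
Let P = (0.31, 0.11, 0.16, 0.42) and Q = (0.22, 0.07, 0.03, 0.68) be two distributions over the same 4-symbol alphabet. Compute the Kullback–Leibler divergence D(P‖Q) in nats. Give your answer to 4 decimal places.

D(P‖Q) = Σ p·ln(p/q).
  0.31·ln(0.31/0.22) = 0.10631
  0.11·ln(0.11/0.07) = 0.04972
  0.16·ln(0.16/0.03) = 0.26784
  0.42·ln(0.42/0.68) = -0.20237
D(P‖Q) = 0.2215 nats.

0.2215 nats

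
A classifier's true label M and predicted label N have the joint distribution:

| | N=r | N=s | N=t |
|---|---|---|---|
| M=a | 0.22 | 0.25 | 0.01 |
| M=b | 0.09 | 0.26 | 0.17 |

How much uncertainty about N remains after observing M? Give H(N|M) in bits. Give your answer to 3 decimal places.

1.301 bits

Marginals: p(M) = (0.4800, 0.5200), p(N) = (0.3100, 0.5100, 0.1800).
H(N|M) = Σ p(M) · H(N|M=·).
  M=a: p=0.4800, H(N|M=a) = 1.1224
  M=b: p=0.5200, H(N|M=b) = 1.4653
Weighted sum = 1.301 bits.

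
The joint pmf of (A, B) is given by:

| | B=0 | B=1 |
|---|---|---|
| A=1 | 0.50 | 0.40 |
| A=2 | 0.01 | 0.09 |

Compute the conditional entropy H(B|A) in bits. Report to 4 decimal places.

0.9389 bits

Marginals: p(A) = (0.9000, 0.1000), p(B) = (0.5100, 0.4900).
H(B|A) = Σ p(A) · H(B|A=·).
  A=1: p=0.9000, H(B|A=1) = 0.9911
  A=2: p=0.1000, H(B|A=2) = 0.4690
Weighted sum = 0.9389 bits.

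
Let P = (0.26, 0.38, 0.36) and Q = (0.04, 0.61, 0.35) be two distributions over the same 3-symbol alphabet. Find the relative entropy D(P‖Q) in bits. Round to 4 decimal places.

D(P‖Q) = Σ p·log₂(p/q).
  0.26·log₂(0.26/0.04) = 0.70211
  0.38·log₂(0.38/0.61) = -0.25947
  0.36·log₂(0.36/0.35) = 0.01463
D(P‖Q) = 0.4573 bits.

0.4573 bits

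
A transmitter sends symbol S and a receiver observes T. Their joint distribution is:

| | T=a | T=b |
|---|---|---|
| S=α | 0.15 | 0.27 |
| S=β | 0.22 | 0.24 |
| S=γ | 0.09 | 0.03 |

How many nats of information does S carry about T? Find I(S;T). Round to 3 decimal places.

Marginals: p(S) = (0.4200, 0.4600, 0.1200), p(T) = (0.4600, 0.5400).
I(S;T) = H(S) + H(T) − H(S,T).
H(S) = 0.9760, H(T) = 0.6899, H(S,T) = 1.6356.
I(S;T) = 0.9760 + 0.6899 − 1.6356 = 0.030 nats.

0.030 nats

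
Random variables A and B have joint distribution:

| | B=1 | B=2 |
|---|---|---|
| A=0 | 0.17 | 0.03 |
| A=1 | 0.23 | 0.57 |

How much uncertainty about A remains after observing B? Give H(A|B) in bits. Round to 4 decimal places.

0.5653 bits

Chain rule: H(A|B) = H(A,B) − H(B).
Marginals: p(A) = (0.2000, 0.8000), p(B) = (0.4000, 0.6000).
H(A,B) = 1.5363 bits; H(B) = 0.9710 bits.
H(A|B) = 1.5363 − 0.9710 = 0.5653 bits.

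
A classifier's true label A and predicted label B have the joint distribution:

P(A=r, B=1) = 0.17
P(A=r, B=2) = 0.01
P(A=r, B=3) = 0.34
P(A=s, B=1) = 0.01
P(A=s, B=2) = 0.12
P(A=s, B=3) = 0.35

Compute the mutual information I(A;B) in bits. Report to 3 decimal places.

Marginals: p(A) = (0.5200, 0.4800), p(B) = (0.1800, 0.1300, 0.6900).
I(A;B) = H(A) + H(B) − H(A,B).
H(A) = 0.9988, H(B) = 1.1973, H(A,B) = 1.9938.
I(A;B) = 0.9988 + 1.1973 − 1.9938 = 0.202 bits.

0.202 bits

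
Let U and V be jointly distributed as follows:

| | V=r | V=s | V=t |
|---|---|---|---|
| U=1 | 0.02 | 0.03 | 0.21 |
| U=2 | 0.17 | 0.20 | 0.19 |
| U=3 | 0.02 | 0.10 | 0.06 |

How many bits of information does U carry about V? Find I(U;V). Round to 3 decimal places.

Marginals: p(U) = (0.2600, 0.5600, 0.1800), p(V) = (0.2100, 0.3300, 0.4600).
I(U;V) = Σ p(x,y)·log₂[p(x,y)/(p(x)p(y))].
  (1,r): 0.02·log₂(0.3663) = -0.0290
  (1,s): 0.03·log₂(0.3497) = -0.0455
  (1,t): 0.21·log₂(1.7559) = 0.1706
  (2,r): 0.17·log₂(1.4456) = 0.0904
  (2,s): 0.20·log₂(1.0823) = 0.0228
  (2,t): 0.19·log₂(0.7376) = -0.0834
  (3,r): 0.02·log₂(0.5291) = -0.0184
  (3,s): 0.10·log₂(1.6835) = 0.0751
  (3,t): 0.06·log₂(0.7246) = -0.0279
Sum = 0.155 bits.

0.155 bits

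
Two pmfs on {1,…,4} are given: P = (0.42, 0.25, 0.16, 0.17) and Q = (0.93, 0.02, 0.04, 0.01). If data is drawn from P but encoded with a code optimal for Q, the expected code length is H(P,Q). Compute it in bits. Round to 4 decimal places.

H(P,Q) = −Σ p·log₂ q.
  −0.42·log₂(0.93) = 0.04397
  −0.25·log₂(0.02) = 1.41096
  −0.16·log₂(0.04) = 0.74302
  −0.17·log₂(0.01) = 1.12946
H(P,Q) = 3.3274 bits.

3.3274 bits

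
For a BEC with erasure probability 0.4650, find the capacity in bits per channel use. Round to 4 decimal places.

0.5350 bits

Binary erasure channel: capacity C = 1 − ε.
C = 1 − 0.4650 = 0.5350 bits per channel use.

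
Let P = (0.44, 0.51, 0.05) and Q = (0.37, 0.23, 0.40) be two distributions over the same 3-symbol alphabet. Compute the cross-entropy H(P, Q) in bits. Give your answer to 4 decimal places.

H(P,Q) = −Σ p·log₂ q.
  −0.44·log₂(0.37) = 0.63114
  −0.51·log₂(0.23) = 1.08135
  −0.05·log₂(0.40) = 0.06610
H(P,Q) = 1.7786 bits.

1.7786 bits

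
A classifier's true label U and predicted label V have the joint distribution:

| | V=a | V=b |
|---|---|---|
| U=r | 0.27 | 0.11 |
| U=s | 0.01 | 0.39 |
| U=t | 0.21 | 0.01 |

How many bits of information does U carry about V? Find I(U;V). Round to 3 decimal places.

Marginals: p(U) = (0.3800, 0.4000, 0.2200), p(V) = (0.4900, 0.5100).
I(U;V) = H(U) + H(V) − H(U,V).
H(U) = 1.5398, H(V) = 0.9997, H(U,V) = 1.9958.
I(U;V) = 1.5398 + 0.9997 − 1.9958 = 0.544 bits.

0.544 bits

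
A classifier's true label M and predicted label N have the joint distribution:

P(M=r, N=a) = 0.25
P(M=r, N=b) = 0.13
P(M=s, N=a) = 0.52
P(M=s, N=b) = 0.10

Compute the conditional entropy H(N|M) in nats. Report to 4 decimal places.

Marginals: p(M) = (0.3800, 0.6200), p(N) = (0.7700, 0.2300).
H(N|M) = Σ p(M) · H(N|M=·).
  M=r: p=0.3800, H(N|M=r) = 0.6424
  M=s: p=0.6200, H(N|M=s) = 0.4418
Weighted sum = 0.5180 nats.

0.5180 nats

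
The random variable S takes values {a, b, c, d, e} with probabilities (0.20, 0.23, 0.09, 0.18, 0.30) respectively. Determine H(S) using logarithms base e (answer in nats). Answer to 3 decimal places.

H(S) = −Σ p·ln p.
  −(0.20)·ln(0.20) = 0.3219
  −(0.23)·ln(0.23) = 0.3380
  −(0.09)·ln(0.09) = 0.2167
  −(0.18)·ln(0.18) = 0.3087
  −(0.30)·ln(0.30) = 0.3612
Sum: 0.3219 + 0.3380 + 0.2167 + 0.3087 + 0.3612 = 1.546 nats.

1.546 nats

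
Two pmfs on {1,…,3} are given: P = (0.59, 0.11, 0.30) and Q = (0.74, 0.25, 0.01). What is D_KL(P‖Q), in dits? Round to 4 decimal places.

0.3459 dits

D(P‖Q) = Σ p·log₁₀(p/q).
  0.59·log₁₀(0.59/0.74) = -0.05804
  0.11·log₁₀(0.11/0.25) = -0.03922
  0.30·log₁₀(0.30/0.01) = 0.44314
D(P‖Q) = 0.3459 dits.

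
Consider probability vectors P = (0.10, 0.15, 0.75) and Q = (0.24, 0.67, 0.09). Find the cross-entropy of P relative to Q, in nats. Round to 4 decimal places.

H(P,Q) = −Σ p·ln q.
  −0.10·ln(0.24) = 0.14271
  −0.15·ln(0.67) = 0.06007
  −0.75·ln(0.09) = 1.80596
H(P,Q) = 2.0087 nats.

2.0087 nats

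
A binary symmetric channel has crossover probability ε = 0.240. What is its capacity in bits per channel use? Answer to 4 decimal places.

Binary symmetric channel: C = 1 − h₂(ε) where h₂ is the binary entropy function.
h₂(0.240) = −0.240·log₂0.240 − 0.760·log₂0.760 = 0.7950.
C = 1 − 0.7950 = 0.2050 bits per channel use.

0.2050 bits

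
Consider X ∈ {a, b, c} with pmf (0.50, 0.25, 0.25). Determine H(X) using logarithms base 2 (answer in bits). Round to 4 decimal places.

1.5000 bits

H(X) = −Σ p·log₂ p.
  −(0.50)·log₂(0.50) = 0.50000
  −(0.25)·log₂(0.25) = 0.50000
  −(0.25)·log₂(0.25) = 0.50000
Sum: 0.50000 + 0.50000 + 0.50000 = 1.5000 bits.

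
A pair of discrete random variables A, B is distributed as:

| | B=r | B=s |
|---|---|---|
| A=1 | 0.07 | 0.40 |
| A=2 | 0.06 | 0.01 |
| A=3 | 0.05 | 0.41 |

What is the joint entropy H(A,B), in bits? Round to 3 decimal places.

1.851 bits

H(A,B) = −Σ p(x,y)·log₂ p(x,y) over all 6 cells.
  cell (1,r): −0.07·log₂0.07 = 0.2686
  cell (1,s): −0.40·log₂0.40 = 0.5288
  cell (2,r): −0.06·log₂0.06 = 0.2435
  cell (2,s): −0.01·log₂0.01 = 0.0664
  cell (3,r): −0.05·log₂0.05 = 0.2161
  cell (3,s): −0.41·log₂0.41 = 0.5274
Sum = 1.851 bits.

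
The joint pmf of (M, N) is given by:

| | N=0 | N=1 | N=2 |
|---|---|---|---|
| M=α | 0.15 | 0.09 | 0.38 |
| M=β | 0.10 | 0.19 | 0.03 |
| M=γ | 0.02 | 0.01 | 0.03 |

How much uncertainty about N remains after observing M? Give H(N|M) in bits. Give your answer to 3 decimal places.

Marginals: p(M) = (0.6200, 0.3200, 0.0600), p(N) = (0.2700, 0.2900, 0.4400).
H(N|M) = Σ p(M) · H(N|M=·).
  M=α: p=0.6200, H(N|M=α) = 1.3324
  M=β: p=0.3200, H(N|M=β) = 1.2911
  M=γ: p=0.0600, H(N|M=γ) = 1.4591
Weighted sum = 1.327 bits.

1.327 bits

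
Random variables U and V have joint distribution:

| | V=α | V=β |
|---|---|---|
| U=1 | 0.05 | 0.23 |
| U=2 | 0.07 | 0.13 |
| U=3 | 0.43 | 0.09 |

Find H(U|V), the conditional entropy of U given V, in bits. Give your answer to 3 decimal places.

Marginals: p(U) = (0.2800, 0.2000, 0.5200), p(V) = (0.5500, 0.4500).
H(U|V) = Σ p(V) · H(U|V=·).
  V=α: p=0.5500, H(U|V=α) = 0.9706
  V=β: p=0.4500, H(U|V=β) = 1.4768
Weighted sum = 1.198 bits.

1.198 bits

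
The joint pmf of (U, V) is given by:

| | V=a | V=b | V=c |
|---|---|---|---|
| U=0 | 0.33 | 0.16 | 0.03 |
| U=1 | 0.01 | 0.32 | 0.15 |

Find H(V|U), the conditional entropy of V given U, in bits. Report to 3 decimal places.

Chain rule: H(V|U) = H(U,V) − H(U).
Marginals: p(U) = (0.5200, 0.4800), p(V) = (0.3400, 0.4800, 0.1800).
H(U,V) = 2.1056 bits; H(U) = 0.9988 bits.
H(V|U) = 2.1056 − 0.9988 = 1.107 bits.

1.107 bits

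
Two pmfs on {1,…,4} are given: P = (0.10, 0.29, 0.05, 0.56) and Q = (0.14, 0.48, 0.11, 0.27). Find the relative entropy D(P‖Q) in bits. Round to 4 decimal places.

0.2731 bits

D(P‖Q) = Σ p·log₂(p/q).
  0.10·log₂(0.10/0.14) = -0.04854
  0.29·log₂(0.29/0.48) = -0.21082
  0.05·log₂(0.05/0.11) = -0.05688
  0.56·log₂(0.56/0.27) = 0.58938
D(P‖Q) = 0.2731 bits.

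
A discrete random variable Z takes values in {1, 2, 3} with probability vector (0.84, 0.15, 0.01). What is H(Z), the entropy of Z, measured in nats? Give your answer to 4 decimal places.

0.4771 nats

H(Z) = −Σ p·ln p.
  −(0.84)·ln(0.84) = 0.14646
  −(0.15)·ln(0.15) = 0.28457
  −(0.01)·ln(0.01) = 0.04605
Sum: 0.14646 + 0.28457 + 0.04605 = 0.4771 nats.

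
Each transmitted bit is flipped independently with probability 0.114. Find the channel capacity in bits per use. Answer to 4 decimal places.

Binary symmetric channel: C = 1 − h₂(ε) where h₂ is the binary entropy function.
h₂(0.114) = −0.114·log₂0.114 − 0.886·log₂0.886 = 0.5119.
C = 1 − 0.5119 = 0.4881 bits per channel use.

0.4881 bits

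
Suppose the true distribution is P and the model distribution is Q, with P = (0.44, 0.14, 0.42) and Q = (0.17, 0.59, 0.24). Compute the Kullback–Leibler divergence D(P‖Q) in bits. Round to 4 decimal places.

0.6522 bits

D(P‖Q) = Σ p·log₂(p/q).
  0.44·log₂(0.44/0.17) = 0.60367
  0.14·log₂(0.14/0.59) = -0.29054
  0.42·log₂(0.42/0.24) = 0.33909
D(P‖Q) = 0.6522 bits.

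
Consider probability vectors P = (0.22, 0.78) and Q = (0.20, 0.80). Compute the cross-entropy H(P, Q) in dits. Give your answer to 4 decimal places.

H(P,Q) = −Σ p·log₁₀ q.
  −0.22·log₁₀(0.20) = 0.15377
  −0.78·log₁₀(0.80) = 0.07559
H(P,Q) = 0.2294 dits.

0.2294 dits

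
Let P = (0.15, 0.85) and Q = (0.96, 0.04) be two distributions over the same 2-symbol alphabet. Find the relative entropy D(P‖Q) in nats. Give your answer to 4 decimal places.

2.3195 nats

D(P‖Q) = Σ p·ln(p/q).
  0.15·ln(0.15/0.96) = -0.27844
  0.85·ln(0.85/0.04) = 2.59790
D(P‖Q) = 2.3195 nats.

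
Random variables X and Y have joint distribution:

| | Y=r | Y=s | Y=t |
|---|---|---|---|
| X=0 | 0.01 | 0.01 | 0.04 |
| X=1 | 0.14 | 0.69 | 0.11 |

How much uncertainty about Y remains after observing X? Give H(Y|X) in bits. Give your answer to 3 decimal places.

1.108 bits

Chain rule: H(Y|X) = H(X,Y) − H(X).
Marginals: p(X) = (0.0600, 0.9400), p(Y) = (0.1500, 0.7000, 0.1500).
H(X,Y) = 1.4354 bits; H(X) = 0.3274 bits.
H(Y|X) = 1.4354 − 0.3274 = 1.108 bits.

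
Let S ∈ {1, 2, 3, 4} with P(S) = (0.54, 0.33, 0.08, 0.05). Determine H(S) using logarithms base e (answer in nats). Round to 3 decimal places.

H(S) = −Σ p·ln p.
  −(0.54)·ln(0.54) = 0.3327
  −(0.33)·ln(0.33) = 0.3659
  −(0.08)·ln(0.08) = 0.2021
  −(0.05)·ln(0.05) = 0.1498
Sum: 0.3327 + 0.3659 + 0.2021 + 0.1498 = 1.050 nats.

1.050 nats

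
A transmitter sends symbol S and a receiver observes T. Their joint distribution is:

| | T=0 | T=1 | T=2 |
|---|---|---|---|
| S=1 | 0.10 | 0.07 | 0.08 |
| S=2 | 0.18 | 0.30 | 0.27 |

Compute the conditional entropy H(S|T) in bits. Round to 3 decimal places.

Marginals: p(S) = (0.2500, 0.7500), p(T) = (0.2800, 0.3700, 0.3500).
H(S|T) = Σ p(T) · H(S|T=·).
  T=0: p=0.2800, H(S|T=0) = 0.9403
  T=1: p=0.3700, H(S|T=1) = 0.6998
  T=2: p=0.3500, H(S|T=2) = 0.7755
Weighted sum = 0.794 bits.

0.794 bits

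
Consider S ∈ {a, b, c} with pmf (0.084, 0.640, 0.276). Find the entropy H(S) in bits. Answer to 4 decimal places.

H(S) = −Σ p·log₂ p.
  −(0.084)·log₂(0.084) = 0.30017
  −(0.640)·log₂(0.640) = 0.41207
  −(0.276)·log₂(0.276) = 0.51260
Sum: 0.30017 + 0.41207 + 0.51260 = 1.2248 bits.

1.2248 bits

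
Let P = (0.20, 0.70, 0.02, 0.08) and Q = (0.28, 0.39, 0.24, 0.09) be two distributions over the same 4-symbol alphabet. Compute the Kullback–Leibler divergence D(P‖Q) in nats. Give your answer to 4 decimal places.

0.2830 nats

D(P‖Q) = Σ p·ln(p/q).
  0.20·ln(0.20/0.28) = -0.06729
  0.70·ln(0.70/0.39) = 0.40945
  0.02·ln(0.02/0.24) = -0.04970
  0.08·ln(0.08/0.09) = -0.00942
D(P‖Q) = 0.2830 nats.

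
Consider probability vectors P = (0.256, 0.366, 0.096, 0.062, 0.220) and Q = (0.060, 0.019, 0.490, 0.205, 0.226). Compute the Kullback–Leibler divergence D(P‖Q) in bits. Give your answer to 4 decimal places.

D(P‖Q) = Σ p·log₂(p/q).
  0.256·log₂(0.256/0.060) = 0.53584
  0.366·log₂(0.366/0.019) = 1.56200
  0.096·log₂(0.096/0.490) = -0.22576
  0.062·log₂(0.062/0.205) = -0.10697
  0.220·log₂(0.220/0.226) = -0.00854
D(P‖Q) = 1.7566 bits.

1.7566 bits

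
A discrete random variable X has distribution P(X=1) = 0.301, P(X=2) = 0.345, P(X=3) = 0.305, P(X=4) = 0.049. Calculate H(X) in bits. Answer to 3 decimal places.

H(X) = −Σ p·log₂ p.
  −(0.301)·log₂(0.301) = 0.5214
  −(0.345)·log₂(0.345) = 0.5297
  −(0.305)·log₂(0.305) = 0.5225
  −(0.049)·log₂(0.049) = 0.2132
Sum: 0.5214 + 0.5297 + 0.5225 + 0.2132 = 1.787 bits.

1.787 bits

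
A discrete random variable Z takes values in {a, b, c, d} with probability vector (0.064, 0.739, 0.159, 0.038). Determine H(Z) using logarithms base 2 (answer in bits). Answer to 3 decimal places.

1.177 bits

H(Z) = −Σ p·log₂ p.
  −(0.064)·log₂(0.064) = 0.2538
  −(0.739)·log₂(0.739) = 0.3225
  −(0.159)·log₂(0.159) = 0.4218
  −(0.038)·log₂(0.038) = 0.1793
Sum: 0.2538 + 0.3225 + 0.4218 + 0.1793 = 1.177 bits.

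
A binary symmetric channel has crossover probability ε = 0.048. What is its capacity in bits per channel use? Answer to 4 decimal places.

Binary symmetric channel: C = 1 − h₂(ε) where h₂ is the binary entropy function.
h₂(0.048) = −0.048·log₂0.048 − 0.952·log₂0.952 = 0.2778.
C = 1 − 0.2778 = 0.7222 bits per channel use.

0.7222 bits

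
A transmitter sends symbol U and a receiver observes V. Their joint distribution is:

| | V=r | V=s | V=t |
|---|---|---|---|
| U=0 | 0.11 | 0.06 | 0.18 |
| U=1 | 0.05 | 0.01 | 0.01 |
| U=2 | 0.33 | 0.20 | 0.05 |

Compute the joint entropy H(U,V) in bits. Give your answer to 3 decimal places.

H(U,V) = −Σ p(x,y)·log₂ p(x,y) over all 9 cells.
  cell (0,r): −0.11·log₂0.11 = 0.3503
  cell (0,s): −0.06·log₂0.06 = 0.2435
  cell (0,t): −0.18·log₂0.18 = 0.4453
  cell (1,r): −0.05·log₂0.05 = 0.2161
  cell (1,s): −0.01·log₂0.01 = 0.0664
  cell (1,t): −0.01·log₂0.01 = 0.0664
  cell (2,r): −0.33·log₂0.33 = 0.5278
  cell (2,s): −0.20·log₂0.20 = 0.4644
  cell (2,t): −0.05·log₂0.05 = 0.2161
Sum = 2.596 bits.

2.596 bits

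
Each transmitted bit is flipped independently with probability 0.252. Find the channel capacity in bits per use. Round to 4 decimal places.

Binary symmetric channel: C = 1 − h₂(ε) where h₂ is the binary entropy function.
h₂(0.252) = −0.252·log₂0.252 − 0.748·log₂0.748 = 0.8144.
C = 1 − 0.8144 = 0.1856 bits per channel use.

0.1856 bits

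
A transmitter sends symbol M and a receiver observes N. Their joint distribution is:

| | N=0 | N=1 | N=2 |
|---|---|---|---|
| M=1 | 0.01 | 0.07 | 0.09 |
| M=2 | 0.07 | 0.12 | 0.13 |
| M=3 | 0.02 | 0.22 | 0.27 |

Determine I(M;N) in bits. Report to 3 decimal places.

Marginals: p(M) = (0.1700, 0.3200, 0.5100), p(N) = (0.1000, 0.4100, 0.4900).
I(M;N) = H(M) + H(N) − H(M,N).
H(M) = 1.4561, H(N) = 1.3639, H(M,N) = 2.7694.
I(M;N) = 1.4561 + 1.3639 − 2.7694 = 0.051 bits.

0.051 bits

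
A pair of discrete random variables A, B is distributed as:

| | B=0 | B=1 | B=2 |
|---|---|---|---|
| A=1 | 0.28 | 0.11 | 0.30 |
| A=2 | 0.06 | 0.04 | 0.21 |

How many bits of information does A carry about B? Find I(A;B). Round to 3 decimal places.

Marginals: p(A) = (0.6900, 0.3100), p(B) = (0.3400, 0.1500, 0.5100).
I(A;B) = Σ p(x,y)·log₂[p(x,y)/(p(x)p(y))].
  (1,0): 0.28·log₂(1.1935) = 0.0715
  (1,1): 0.11·log₂(1.0628) = 0.0097
  (1,2): 0.30·log₂(0.8525) = -0.0691
  (2,0): 0.06·log₂(0.5693) = -0.0488
  (2,1): 0.04·log₂(0.8602) = -0.0087
  (2,2): 0.21·log₂(1.3283) = 0.0860
Sum = 0.041 bits.

0.041 bits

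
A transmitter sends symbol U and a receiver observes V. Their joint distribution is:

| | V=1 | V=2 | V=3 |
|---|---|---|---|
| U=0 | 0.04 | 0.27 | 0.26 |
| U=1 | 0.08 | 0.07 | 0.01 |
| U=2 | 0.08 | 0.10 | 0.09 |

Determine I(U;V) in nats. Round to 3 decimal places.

Marginals: p(U) = (0.5700, 0.1600, 0.2700), p(V) = (0.2000, 0.4400, 0.3600).
I(U;V) = Σ p(x,y)·ln[p(x,y)/(p(x)p(y))].
  (0,1): 0.04·ln(0.3509) = -0.0419
  (0,2): 0.27·ln(1.0766) = 0.0199
  (0,3): 0.26·ln(1.2671) = 0.0615
  (1,1): 0.08·ln(2.5000) = 0.0733
  (1,2): 0.07·ln(0.9943) = -0.0004
  (1,3): 0.01·ln(0.1736) = -0.0175
  (2,1): 0.08·ln(1.4815) = 0.0314
  (2,2): 0.10·ln(0.8418) = -0.0172
  (2,3): 0.09·ln(0.9259) = -0.0069
Sum = 0.102 nats.

0.102 nats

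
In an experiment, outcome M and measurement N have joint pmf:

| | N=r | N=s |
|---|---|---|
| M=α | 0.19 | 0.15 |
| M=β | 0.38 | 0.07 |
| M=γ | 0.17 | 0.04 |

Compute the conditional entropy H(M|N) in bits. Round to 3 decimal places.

1.458 bits

Chain rule: H(M|N) = H(M,N) − H(N).
Marginals: p(M) = (0.3400, 0.4500, 0.2100), p(N) = (0.7400, 0.2600).
H(M,N) = 2.2851 bits; H(N) = 0.8267 bits.
H(M|N) = 2.2851 − 0.8267 = 1.458 bits.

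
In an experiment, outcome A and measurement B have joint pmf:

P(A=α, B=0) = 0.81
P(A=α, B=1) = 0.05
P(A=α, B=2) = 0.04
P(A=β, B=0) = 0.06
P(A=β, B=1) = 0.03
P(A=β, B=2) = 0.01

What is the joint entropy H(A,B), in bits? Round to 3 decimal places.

1.110 bits

H(A,B) = −Σ p(x,y)·log₂ p(x,y) over all 6 cells.
  cell (α,0): −0.81·log₂0.81 = 0.2462
  cell (α,1): −0.05·log₂0.05 = 0.2161
  cell (α,2): −0.04·log₂0.04 = 0.1858
  cell (β,0): −0.06·log₂0.06 = 0.2435
  cell (β,1): −0.03·log₂0.03 = 0.1518
  cell (β,2): −0.01·log₂0.01 = 0.0664
Sum = 1.110 bits.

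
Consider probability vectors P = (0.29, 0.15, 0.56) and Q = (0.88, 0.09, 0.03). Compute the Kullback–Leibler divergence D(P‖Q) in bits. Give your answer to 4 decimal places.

2.0107 bits

D(P‖Q) = Σ p·log₂(p/q).
  0.29·log₂(0.29/0.88) = -0.46442
  0.15·log₂(0.15/0.09) = 0.11054
  0.56·log₂(0.56/0.03) = 2.36454
D(P‖Q) = 2.0107 bits.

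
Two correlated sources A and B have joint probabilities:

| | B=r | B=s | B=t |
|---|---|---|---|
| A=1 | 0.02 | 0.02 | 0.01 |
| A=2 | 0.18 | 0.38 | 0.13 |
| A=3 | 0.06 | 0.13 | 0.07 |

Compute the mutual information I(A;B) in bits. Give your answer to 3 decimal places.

0.009 bits

Marginals: p(A) = (0.0500, 0.6900, 0.2600), p(B) = (0.2600, 0.5300, 0.2100).
I(A;B) = Σ p(x,y)·log₂[p(x,y)/(p(x)p(y))].
  (1,r): 0.02·log₂(1.5385) = 0.0124
  (1,s): 0.02·log₂(0.7547) = -0.0081
  (1,t): 0.01·log₂(0.9524) = -0.0007
  (2,r): 0.18·log₂(1.0033) = 0.0009
  (2,s): 0.38·log₂(1.0391) = 0.0210
  (2,t): 0.13·log₂(0.8972) = -0.0204
  (3,r): 0.06·log₂(0.8876) = -0.0103
  (3,s): 0.13·log₂(0.9434) = -0.0109
  (3,t): 0.07·log₂(1.2821) = 0.0251
Sum = 0.009 bits.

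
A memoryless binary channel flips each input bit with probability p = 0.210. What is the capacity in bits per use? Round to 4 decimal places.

0.2585 bits

Binary symmetric channel: C = 1 − h₂(ε) where h₂ is the binary entropy function.
h₂(0.210) = −0.210·log₂0.210 − 0.790·log₂0.790 = 0.7415.
C = 1 − 0.7415 = 0.2585 bits per channel use.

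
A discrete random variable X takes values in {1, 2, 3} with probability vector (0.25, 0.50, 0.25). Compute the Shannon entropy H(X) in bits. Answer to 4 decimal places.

H(X) = −Σ p·log₂ p.
  −(0.25)·log₂(0.25) = 0.50000
  −(0.50)·log₂(0.50) = 0.50000
  −(0.25)·log₂(0.25) = 0.50000
Sum: 0.50000 + 0.50000 + 0.50000 = 1.5000 bits.

1.5000 bits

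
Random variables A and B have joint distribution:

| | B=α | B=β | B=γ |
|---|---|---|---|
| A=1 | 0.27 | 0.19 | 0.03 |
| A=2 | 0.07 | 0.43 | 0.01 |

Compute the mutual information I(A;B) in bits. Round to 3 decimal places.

Marginals: p(A) = (0.4900, 0.5100), p(B) = (0.3400, 0.6200, 0.0400).
I(A;B) = Σ p(x,y)·log₂[p(x,y)/(p(x)p(y))].
  (1,α): 0.27·log₂(1.6206) = 0.1881
  (1,β): 0.19·log₂(0.6254) = -0.1287
  (1,γ): 0.03·log₂(1.5306) = 0.0184
  (2,α): 0.07·log₂(0.4037) = -0.0916
  (2,β): 0.43·log₂(1.3599) = 0.1907
  (2,γ): 0.01·log₂(0.4902) = -0.0103
Sum = 0.167 bits.

0.167 bits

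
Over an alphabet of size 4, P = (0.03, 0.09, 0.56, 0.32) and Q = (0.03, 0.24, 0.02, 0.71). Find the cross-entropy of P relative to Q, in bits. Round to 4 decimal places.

3.6557 bits

H(P,Q) = −Σ p·log₂ q.
  −0.03·log₂(0.03) = 0.15177
  −0.09·log₂(0.24) = 0.18530
  −0.56·log₂(0.02) = 3.16056
  −0.32·log₂(0.71) = 0.15811
H(P,Q) = 3.6557 bits.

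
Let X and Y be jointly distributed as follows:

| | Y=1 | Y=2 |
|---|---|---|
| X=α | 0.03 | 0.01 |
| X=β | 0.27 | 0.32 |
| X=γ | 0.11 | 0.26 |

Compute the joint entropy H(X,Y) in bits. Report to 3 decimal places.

2.110 bits

H(X,Y) = −Σ p(x,y)·log₂ p(x,y) over all 6 cells.
  cell (α,1): −0.03·log₂0.03 = 0.1518
  cell (α,2): −0.01·log₂0.01 = 0.0664
  cell (β,1): −0.27·log₂0.27 = 0.5100
  cell (β,2): −0.32·log₂0.32 = 0.5260
  cell (γ,1): −0.11·log₂0.11 = 0.3503
  cell (γ,2): −0.26·log₂0.26 = 0.5053
Sum = 2.110 bits.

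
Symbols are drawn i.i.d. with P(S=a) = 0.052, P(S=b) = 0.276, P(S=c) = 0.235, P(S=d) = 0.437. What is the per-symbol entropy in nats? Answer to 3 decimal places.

1.211 nats

H(S) = −Σ p·ln p.
  −(0.052)·ln(0.052) = 0.1537
  −(0.276)·ln(0.276) = 0.3553
  −(0.235)·ln(0.235) = 0.3403
  −(0.437)·ln(0.437) = 0.3618
Sum: 0.1537 + 0.3553 + 0.3403 + 0.3618 = 1.211 nats.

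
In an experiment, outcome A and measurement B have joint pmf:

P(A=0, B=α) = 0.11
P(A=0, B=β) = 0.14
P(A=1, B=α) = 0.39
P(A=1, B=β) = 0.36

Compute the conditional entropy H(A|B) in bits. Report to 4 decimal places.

0.8078 bits

Chain rule: H(A|B) = H(A,B) − H(B).
Marginals: p(A) = (0.2500, 0.7500), p(B) = (0.5000, 0.5000).
H(A,B) = 1.8078 bits; H(B) = 1.0000 bits.
H(A|B) = 1.8078 − 1.0000 = 0.8078 bits.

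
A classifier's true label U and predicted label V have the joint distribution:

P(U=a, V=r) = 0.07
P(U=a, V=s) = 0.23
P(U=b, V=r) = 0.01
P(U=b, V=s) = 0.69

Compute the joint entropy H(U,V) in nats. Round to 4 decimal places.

0.8263 nats

H(U,V) = −Σ p(x,y)·ln p(x,y) over all 4 cells.
  cell (a,r): −0.07·ln0.07 = 0.18615
  cell (a,s): −0.23·ln0.23 = 0.33803
  cell (b,r): −0.01·ln0.01 = 0.04605
  cell (b,s): −0.69·ln0.69 = 0.25603
Sum = 0.8263 nats.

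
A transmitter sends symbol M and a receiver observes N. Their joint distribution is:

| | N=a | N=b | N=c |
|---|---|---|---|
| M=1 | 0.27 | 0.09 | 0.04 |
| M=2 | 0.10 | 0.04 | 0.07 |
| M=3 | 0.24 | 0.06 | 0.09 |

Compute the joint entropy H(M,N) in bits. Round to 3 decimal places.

2.845 bits

H(M,N) = −Σ p(x,y)·log₂ p(x,y) over all 9 cells.
  cell (1,a): −0.27·log₂0.27 = 0.5100
  cell (1,b): −0.09·log₂0.09 = 0.3127
  cell (1,c): −0.04·log₂0.04 = 0.1858
  cell (2,a): −0.10·log₂0.10 = 0.3322
  cell (2,b): −0.04·log₂0.04 = 0.1858
  cell (2,c): −0.07·log₂0.07 = 0.2686
  cell (3,a): −0.24·log₂0.24 = 0.4941
  cell (3,b): −0.06·log₂0.06 = 0.2435
  cell (3,c): −0.09·log₂0.09 = 0.3127
Sum = 2.845 bits.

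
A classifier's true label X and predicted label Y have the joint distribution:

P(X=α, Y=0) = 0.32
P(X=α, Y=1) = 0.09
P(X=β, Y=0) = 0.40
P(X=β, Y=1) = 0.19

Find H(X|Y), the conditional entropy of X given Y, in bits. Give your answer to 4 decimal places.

0.9672 bits

Marginals: p(X) = (0.4100, 0.5900), p(Y) = (0.7200, 0.2800).
H(X|Y) = Σ p(Y) · H(X|Y=·).
  Y=0: p=0.7200, H(X|Y=0) = 0.9911
  Y=1: p=0.2800, H(X|Y=1) = 0.9059
Weighted sum = 0.9672 bits.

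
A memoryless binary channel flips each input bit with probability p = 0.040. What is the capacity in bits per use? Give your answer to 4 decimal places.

Binary symmetric channel: C = 1 − h₂(ε) where h₂ is the binary entropy function.
h₂(0.040) = −0.040·log₂0.040 − 0.960·log₂0.960 = 0.2423.
C = 1 − 0.2423 = 0.7577 bits per channel use.

0.7577 bits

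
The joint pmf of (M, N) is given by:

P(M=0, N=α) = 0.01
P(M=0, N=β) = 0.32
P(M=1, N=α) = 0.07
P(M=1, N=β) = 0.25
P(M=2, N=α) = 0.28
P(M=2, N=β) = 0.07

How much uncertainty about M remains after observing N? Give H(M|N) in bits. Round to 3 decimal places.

Marginals: p(M) = (0.3300, 0.3200, 0.3500), p(N) = (0.3600, 0.6400).
H(M|N) = Σ p(N) · H(M|N=·).
  N=α: p=0.3600, H(M|N=α) = 0.8850
  N=β: p=0.6400, H(M|N=β) = 1.3789
Weighted sum = 1.201 bits.

1.201 bits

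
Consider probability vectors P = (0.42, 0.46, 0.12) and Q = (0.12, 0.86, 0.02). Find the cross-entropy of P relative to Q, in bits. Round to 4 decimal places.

H(P,Q) = −Σ p·log₂ q.
  −0.42·log₂(0.12) = 1.28474
  −0.46·log₂(0.86) = 0.10009
  −0.12·log₂(0.02) = 0.67726
H(P,Q) = 2.0621 bits.

2.0621 bits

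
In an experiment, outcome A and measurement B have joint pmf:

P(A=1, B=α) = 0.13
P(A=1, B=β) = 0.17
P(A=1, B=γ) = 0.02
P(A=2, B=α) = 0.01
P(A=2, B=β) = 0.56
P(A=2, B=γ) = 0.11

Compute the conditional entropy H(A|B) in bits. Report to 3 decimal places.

0.704 bits

Chain rule: H(A|B) = H(A,B) − H(B).
Marginals: p(A) = (0.3200, 0.6800), p(B) = (0.1400, 0.7300, 0.1300).
H(A,B) = 1.8153 bits; H(B) = 1.1112 bits.
H(A|B) = 1.8153 − 1.1112 = 0.704 bits.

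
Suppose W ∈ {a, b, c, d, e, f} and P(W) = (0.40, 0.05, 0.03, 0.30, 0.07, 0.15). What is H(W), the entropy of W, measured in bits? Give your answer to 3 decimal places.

H(W) = −Σ p·log₂ p.
  −(0.40)·log₂(0.40) = 0.5288
  −(0.05)·log₂(0.05) = 0.2161
  −(0.03)·log₂(0.03) = 0.1518
  −(0.30)·log₂(0.30) = 0.5211
  −(0.07)·log₂(0.07) = 0.2686
  −(0.15)·log₂(0.15) = 0.4105
Sum: 0.5288 + 0.2161 + 0.1518 + 0.5211 + 0.2686 + 0.4105 = 2.097 bits.

2.097 bits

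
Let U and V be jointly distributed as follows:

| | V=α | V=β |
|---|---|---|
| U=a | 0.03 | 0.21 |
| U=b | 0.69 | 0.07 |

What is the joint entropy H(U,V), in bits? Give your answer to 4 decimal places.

H(U,V) = −Σ p(x,y)·log₂ p(x,y) over all 4 cells.
  cell (a,α): −0.03·log₂0.03 = 0.15177
  cell (a,β): −0.21·log₂0.21 = 0.47282
  cell (b,α): −0.69·log₂0.69 = 0.36938
  cell (b,β): −0.07·log₂0.07 = 0.26856
Sum = 1.2625 bits.

1.2625 bits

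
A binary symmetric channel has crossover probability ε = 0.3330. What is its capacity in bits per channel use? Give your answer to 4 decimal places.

Binary symmetric channel: C = 1 − h₂(ε) where h₂ is the binary entropy function.
h₂(0.3330) = −0.3330·log₂0.3330 − 0.6670·log₂0.6670 = 0.9180.
C = 1 − 0.9180 = 0.0820 bits per channel use.

0.0820 bits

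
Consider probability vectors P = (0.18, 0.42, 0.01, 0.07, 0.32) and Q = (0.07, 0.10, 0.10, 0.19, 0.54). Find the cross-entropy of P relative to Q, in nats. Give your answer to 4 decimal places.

H(P,Q) = −Σ p·ln q.
  −0.18·ln(0.07) = 0.47867
  −0.42·ln(0.10) = 0.96709
  −0.01·ln(0.10) = 0.02303
  −0.07·ln(0.19) = 0.11625
  −0.32·ln(0.54) = 0.19718
H(P,Q) = 1.7822 nats.

1.7822 nats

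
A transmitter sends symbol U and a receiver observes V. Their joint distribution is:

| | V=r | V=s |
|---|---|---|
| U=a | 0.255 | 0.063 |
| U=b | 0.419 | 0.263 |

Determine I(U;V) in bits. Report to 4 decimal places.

Marginals: p(U) = (0.3180, 0.6820), p(V) = (0.6740, 0.3260).
I(U;V) = H(U) + H(V) − H(U,V).
H(U) = 0.9022, H(V) = 0.9108, H(U,V) = 1.7866.
I(U;V) = 0.9022 + 0.9108 − 1.7866 = 0.0264 bits.

0.0264 bits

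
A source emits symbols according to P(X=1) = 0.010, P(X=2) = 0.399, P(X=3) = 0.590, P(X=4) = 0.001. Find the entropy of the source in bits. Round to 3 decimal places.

1.054 bits

H(X) = −Σ p·log₂ p.
  −(0.010)·log₂(0.010) = 0.0664
  −(0.399)·log₂(0.399) = 0.5289
  −(0.590)·log₂(0.590) = 0.4491
  −(0.001)·log₂(0.001) = 0.0100
Sum: 0.0664 + 0.5289 + 0.4491 + 0.0100 = 1.054 bits.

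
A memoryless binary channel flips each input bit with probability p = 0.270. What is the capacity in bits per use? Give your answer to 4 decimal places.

0.1585 bits

Binary symmetric channel: C = 1 − h₂(ε) where h₂ is the binary entropy function.
h₂(0.270) = −0.270·log₂0.270 − 0.730·log₂0.730 = 0.8415.
C = 1 − 0.8415 = 0.1585 bits per channel use.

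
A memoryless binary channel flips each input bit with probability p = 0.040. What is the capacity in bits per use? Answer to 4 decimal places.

Binary symmetric channel: C = 1 − h₂(ε) where h₂ is the binary entropy function.
h₂(0.040) = −0.040·log₂0.040 − 0.960·log₂0.960 = 0.2423.
C = 1 − 0.2423 = 0.7577 bits per channel use.

0.7577 bits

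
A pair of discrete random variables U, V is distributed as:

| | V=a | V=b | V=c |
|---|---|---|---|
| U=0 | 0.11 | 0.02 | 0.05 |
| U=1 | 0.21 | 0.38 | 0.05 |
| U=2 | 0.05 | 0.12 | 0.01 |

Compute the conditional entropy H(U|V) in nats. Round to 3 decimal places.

Chain rule: H(U|V) = H(U,V) − H(V).
Marginals: p(U) = (0.1800, 0.6400, 0.1800), p(V) = (0.3700, 0.5200, 0.1100).
H(U,V) = 1.7663 nats; H(V) = 0.9507 nats.
H(U|V) = 1.7663 − 0.9507 = 0.816 nats.

0.816 nats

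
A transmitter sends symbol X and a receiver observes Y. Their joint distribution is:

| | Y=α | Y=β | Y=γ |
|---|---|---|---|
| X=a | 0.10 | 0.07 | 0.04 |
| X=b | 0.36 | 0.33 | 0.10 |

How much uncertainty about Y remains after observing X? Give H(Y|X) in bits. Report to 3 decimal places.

1.436 bits

Marginals: p(X) = (0.2100, 0.7900), p(Y) = (0.4600, 0.4000, 0.1400).
H(Y|X) = Σ p(X) · H(Y|X=·).
  X=a: p=0.2100, H(Y|X=a) = 1.4937
  X=b: p=0.7900, H(Y|X=b) = 1.4202
Weighted sum = 1.436 bits.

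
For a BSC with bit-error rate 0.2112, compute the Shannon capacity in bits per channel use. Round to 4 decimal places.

0.2562 bits

Binary symmetric channel: C = 1 − h₂(ε) where h₂ is the binary entropy function.
h₂(0.2112) = −0.2112·log₂0.2112 − 0.7888·log₂0.7888 = 0.7438.
C = 1 − 0.7438 = 0.2562 bits per channel use.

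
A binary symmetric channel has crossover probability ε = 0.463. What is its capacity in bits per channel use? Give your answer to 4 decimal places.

Binary symmetric channel: C = 1 − h₂(ε) where h₂ is the binary entropy function.
h₂(0.463) = −0.463·log₂0.463 − 0.537·log₂0.537 = 0.9960.
C = 1 − 0.9960 = 0.0040 bits per channel use.

0.0040 bits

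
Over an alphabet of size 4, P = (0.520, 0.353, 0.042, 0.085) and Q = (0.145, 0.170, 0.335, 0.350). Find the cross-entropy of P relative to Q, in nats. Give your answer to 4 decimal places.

1.7648 nats

H(P,Q) = −Σ p·ln q.
  −0.520·ln(0.145) = 1.00413
  −0.353·ln(0.170) = 0.62550
  −0.042·ln(0.335) = 0.04593
  −0.085·ln(0.350) = 0.08923
H(P,Q) = 1.7648 nats.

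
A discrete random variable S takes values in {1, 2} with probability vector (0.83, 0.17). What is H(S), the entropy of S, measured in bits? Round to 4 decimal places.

0.6577 bits

H(S) = −Σ p·log₂ p.
  −(0.83)·log₂(0.83) = 0.22312
  −(0.17)·log₂(0.17) = 0.43459
Sum: 0.22312 + 0.43459 = 0.6577 bits.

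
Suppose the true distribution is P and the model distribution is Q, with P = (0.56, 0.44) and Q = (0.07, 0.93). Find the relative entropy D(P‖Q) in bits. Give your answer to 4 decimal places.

1.2049 bits

D(P‖Q) = Σ p·log₂(p/q).
  0.56·log₂(0.56/0.07) = 1.68000
  0.44·log₂(0.44/0.93) = -0.47508
D(P‖Q) = 1.2049 bits.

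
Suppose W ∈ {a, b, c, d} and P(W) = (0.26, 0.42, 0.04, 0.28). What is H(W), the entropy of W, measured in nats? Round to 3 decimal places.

1.200 nats

H(W) = −Σ p·ln p.
  −(0.26)·ln(0.26) = 0.3502
  −(0.42)·ln(0.42) = 0.3644
  −(0.04)·ln(0.04) = 0.1288
  −(0.28)·ln(0.28) = 0.3564
Sum: 0.3502 + 0.3644 + 0.1288 + 0.3564 = 1.200 nats.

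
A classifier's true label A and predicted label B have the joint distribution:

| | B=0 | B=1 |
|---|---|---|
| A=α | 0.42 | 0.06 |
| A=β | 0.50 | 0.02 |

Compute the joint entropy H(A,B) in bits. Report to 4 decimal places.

H(A,B) = −Σ p(x,y)·log₂ p(x,y) over all 4 cells.
  cell (α,0): −0.42·log₂0.42 = 0.52565
  cell (α,1): −0.06·log₂0.06 = 0.24353
  cell (β,0): −0.50·log₂0.50 = 0.50000
  cell (β,1): −0.02·log₂0.02 = 0.11288
Sum = 1.3821 bits.

1.3821 bits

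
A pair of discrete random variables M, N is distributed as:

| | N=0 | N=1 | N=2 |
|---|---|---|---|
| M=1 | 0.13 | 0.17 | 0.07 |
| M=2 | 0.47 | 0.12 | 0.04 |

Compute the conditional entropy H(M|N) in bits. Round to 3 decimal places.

0.840 bits

Chain rule: H(M|N) = H(M,N) − H(N).
Marginals: p(M) = (0.3700, 0.6300), p(N) = (0.6000, 0.2900, 0.1100).
H(M,N) = 2.1506 bits; H(N) = 1.3104 bits.
H(M|N) = 2.1506 − 1.3104 = 0.840 bits.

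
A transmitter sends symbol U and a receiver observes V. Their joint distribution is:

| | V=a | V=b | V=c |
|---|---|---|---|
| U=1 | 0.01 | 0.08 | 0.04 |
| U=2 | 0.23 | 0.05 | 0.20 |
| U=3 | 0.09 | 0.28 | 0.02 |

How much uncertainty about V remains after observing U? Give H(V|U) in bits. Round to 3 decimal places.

1.231 bits

Marginals: p(U) = (0.1300, 0.4800, 0.3900), p(V) = (0.3300, 0.4100, 0.2600).
H(V|U) = Σ p(U) · H(V|U=·).
  U=1: p=0.1300, H(V|U=1) = 1.2389
  U=2: p=0.4800, H(V|U=2) = 1.3748
  U=3: p=0.3900, H(V|U=3) = 1.0512
Weighted sum = 1.231 bits.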